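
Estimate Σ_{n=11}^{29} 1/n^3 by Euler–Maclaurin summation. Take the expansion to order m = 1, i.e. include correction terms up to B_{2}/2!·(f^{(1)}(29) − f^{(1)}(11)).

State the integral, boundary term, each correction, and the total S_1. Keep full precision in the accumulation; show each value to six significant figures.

The integral term ∫_11^29 1/x^3 dx = 0.00353770.
½[f(11) + f(29)] = ½[0.000751315 + 4.10021e-05] = 0.000396158.
Running total after boundary: 0.00393386.
k=1: B_{2}/(2)! × [f^{(1)}(29) − f^{(1)}(11)] = 1/12 × (-4.24160e-06 − (-0.000204904)) = 1.67219e-05.

S_1 ≈ 0.00395058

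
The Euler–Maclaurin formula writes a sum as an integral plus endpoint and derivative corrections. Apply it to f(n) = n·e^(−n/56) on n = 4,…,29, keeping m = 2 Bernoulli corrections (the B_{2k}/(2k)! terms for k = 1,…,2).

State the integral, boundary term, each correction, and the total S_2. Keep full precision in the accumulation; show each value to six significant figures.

S_2 ≈ 302.836

Integral: ∫_4^29 x·e^(−x/56) dx = 292.383.
Endpoint term: (f(4) + f(29))/2 = (3.72425 + 17.2781)/2 = 10.5012.
Running total after boundary: 302.884.
Correction k=1: B_{2}/2! · (f^{(1)}(29) − f^{(1)}(4)) = 1/12 · (0.287259 − 0.864558) = -0.0481083.
After k=1: 302.836.
Correction k=2: B_{4}/4! · (f^{(3)}(29) − f^{(3)}(4)) = −1/720 · (0.000471572 − 0.000869478) = 5.52647e-07.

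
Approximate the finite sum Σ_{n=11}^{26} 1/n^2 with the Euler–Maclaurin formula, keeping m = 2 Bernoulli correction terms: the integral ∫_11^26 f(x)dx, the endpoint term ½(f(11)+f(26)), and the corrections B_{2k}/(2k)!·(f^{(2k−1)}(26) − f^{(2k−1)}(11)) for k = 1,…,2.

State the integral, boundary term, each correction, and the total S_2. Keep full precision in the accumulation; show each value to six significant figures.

∫_11^26 1/x^2 dx evaluates to 0.0524476.
Boundary: ½(f(11) + f(26)) = ½(0.00826446 + 0.00147929) = 0.00487188.
So far: 0.0573194.
k=1: B_{2}/(2)! × [f^{(1)}(26) − f^{(1)}(11)] = 1/12 × (-0.000113792 − (-0.00150263)) = 0.000115737.
After k=1: 0.0574352.
k=2: B_{4}/(4)! × [f^{(3)}(26) − f^{(3)}(11)] = −1/720 × (-2.01997e-06 − (-0.000149021)) = -2.04168e-07.

S_2 ≈ 0.0574350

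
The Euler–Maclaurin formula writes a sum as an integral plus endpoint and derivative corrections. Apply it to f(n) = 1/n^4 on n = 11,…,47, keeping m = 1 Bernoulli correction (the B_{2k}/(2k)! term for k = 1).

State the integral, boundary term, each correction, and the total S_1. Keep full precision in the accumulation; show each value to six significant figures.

Integral: ∫_11^47 1/x^4 dx = 0.000247228.
Endpoint term: (f(11) + f(47))/2 = (6.83013e-05 + 2.04931e-07)/2 = 3.42531e-05.
So far: 0.000281481.
Order-1 term: 1/12 · (-1.74410e-08 − (-2.48369e-05)) = 2.06828e-06.

S_1 ≈ 0.000283549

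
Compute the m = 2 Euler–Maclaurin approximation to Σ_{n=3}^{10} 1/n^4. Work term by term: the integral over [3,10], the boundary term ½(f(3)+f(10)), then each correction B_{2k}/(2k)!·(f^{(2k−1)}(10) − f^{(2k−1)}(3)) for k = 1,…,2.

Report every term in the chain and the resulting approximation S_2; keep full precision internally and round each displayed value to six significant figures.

∫_3^10 1/x^4 dx evaluates to 0.0120123.
Endpoint term: (f(3) + f(10))/2 = (0.0123457 + 0.000100000)/2 = 0.00622284.
So far: 0.0182352.
k=1: B_{2}/(2)! × [f^{(1)}(10) − f^{(1)}(3)] = 1/12 × (-4.00000e-05 − (-0.0164609)) = 0.00136841.
Partial sum through k=1: 0.0196036.
k=2: B_{4}/(4)! × [f^{(3)}(10) − f^{(3)}(3)] = −1/720 × (-1.20000e-05 − (-0.0548697)) = -7.61912e-05.

S_2 ≈ 0.0195274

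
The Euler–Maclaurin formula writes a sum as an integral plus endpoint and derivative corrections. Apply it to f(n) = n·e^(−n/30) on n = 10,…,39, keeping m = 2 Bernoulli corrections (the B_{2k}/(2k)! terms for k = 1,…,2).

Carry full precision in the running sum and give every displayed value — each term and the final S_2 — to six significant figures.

Integral: ∫_10^39 x·e^(−x/30) dx = 295.697.
Boundary: ½(f(10) + f(39)) = ½(7.16531 + 10.6287) = 8.89703.
Running total after boundary: 304.594.
k=1: B_{2}/(2)! × [f^{(1)}(39) − f^{(1)}(10)] = 1/12 × (-0.0817595 − 0.477688) = -0.0466206.
Running total after k=1: 304.547.
k=2: B_{4}/(4)! × [f^{(3)}(39) − f^{(3)}(10)] = −1/720 × (0.000514782 − 0.00212306) = 2.23371e-06.

S_2 ≈ 304.547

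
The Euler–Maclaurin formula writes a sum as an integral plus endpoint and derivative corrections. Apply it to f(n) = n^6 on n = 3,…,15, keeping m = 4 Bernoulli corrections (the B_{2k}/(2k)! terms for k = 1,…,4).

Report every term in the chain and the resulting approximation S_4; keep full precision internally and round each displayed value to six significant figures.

S_4 ≈ 3.04829e+07

Integral: ∫_3^15 x^6 dx = 2.44082e+07.
½[f(3) + f(15)] = ½[729.000 + 1.13906e+07] = 5.69568e+06.
Integral + boundary = 3.01038e+07.
Order-1 term: 1/12 · (4.55625e+06 − 1458.00) = 379566.
Partial sum through k=1: 3.04834e+07.
Order-2 term: −1/720 · (405000 − 3240.00) = -558.000.
Partial sum through k=2: 3.04829e+07.
Order-3 term: 1/30240 · (10800.0 − 2160.00) = 0.285714.
Partial sum through k=3: 3.04829e+07.
Order-4 term: −1/1209600 · (0.00000 − 0.00000) = 0.00000.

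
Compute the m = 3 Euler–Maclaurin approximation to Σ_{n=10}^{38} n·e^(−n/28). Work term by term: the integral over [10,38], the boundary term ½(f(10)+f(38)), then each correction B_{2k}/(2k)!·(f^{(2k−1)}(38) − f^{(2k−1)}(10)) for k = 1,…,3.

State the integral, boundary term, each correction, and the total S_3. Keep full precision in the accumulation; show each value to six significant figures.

S_3 ≈ 277.129

The integral term ∫_10^38 x·e^(−x/28) dx = 268.785.
½[f(10) + f(38)] = ½[6.99673 + 9.78102] = 8.38887.
Integral + boundary = 277.174.
Order-1 term: 1/12 · (-0.0919268 − 0.449789) = -0.0451430.
After k=1: 277.129.
Order-2 term: −1/720 · (0.000539367 − 0.00235859) = 2.52670e-06.
After k=2: 277.129.
Order-3 term: 1/30240 · (1.52549e-06 − 5.28504e-06) = -1.24324e-10.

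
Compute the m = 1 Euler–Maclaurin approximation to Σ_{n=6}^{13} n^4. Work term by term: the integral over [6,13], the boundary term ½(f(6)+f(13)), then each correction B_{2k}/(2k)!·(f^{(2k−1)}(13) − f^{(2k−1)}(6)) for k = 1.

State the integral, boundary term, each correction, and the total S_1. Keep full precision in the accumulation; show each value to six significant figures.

Integral: ∫_6^13 x^4 dx = 72703.4.
Endpoint term: (f(6) + f(13))/2 = (1296.00 + 28561.0)/2 = 14928.5.
Running total after boundary: 87631.9.
k=1: B_{2}/(2)! × [f^{(1)}(13) − f^{(1)}(6)] = 1/12 × (8788.00 − 864.000) = 660.333.

S_1 ≈ 88292.2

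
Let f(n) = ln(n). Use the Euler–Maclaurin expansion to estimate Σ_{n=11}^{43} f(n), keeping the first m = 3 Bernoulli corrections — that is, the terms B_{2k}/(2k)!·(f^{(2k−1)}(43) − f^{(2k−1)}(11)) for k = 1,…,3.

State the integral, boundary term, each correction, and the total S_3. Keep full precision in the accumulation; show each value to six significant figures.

S_3 ≈ 106.429

Integral: ∫_11^43 ln(x) dx = 103.355.
Endpoint term: (f(11) + f(43))/2 = (2.39790 + 3.76120)/2 = 3.07955.
Integral + boundary = 106.434.
Order-1 term: 1/12 · (0.0232558 − 0.0909091) = -0.00563777.
Partial sum through k=1: 106.429.
Order-2 term: −1/720 · (2.51550e-05 − 0.00150263) = 2.05205e-06.
Partial sum through k=2: 106.429.
Order-3 term: 1/30240 · (1.63256e-07 − 0.000149021) = -4.92255e-09.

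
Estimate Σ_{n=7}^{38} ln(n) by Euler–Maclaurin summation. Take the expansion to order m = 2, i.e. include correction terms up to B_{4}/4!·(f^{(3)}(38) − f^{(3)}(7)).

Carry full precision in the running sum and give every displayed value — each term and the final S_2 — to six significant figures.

S_2 ≈ 96.3889

The integral term ∫_7^38 ln(x) dx = 93.6069.
Boundary: ½(f(7) + f(38)) = ½(1.94591 + 3.63759) = 2.79175.
So far: 96.3987.
k=1: B_{2}/(2)! × [f^{(1)}(38) − f^{(1)}(7)] = 1/12 × (0.0263158 − 0.142857) = -0.00971178.
After k=1: 96.3889.
k=2: B_{4}/(4)! × [f^{(3)}(38) − f^{(3)}(7)] = −1/720 × (3.64485e-05 − 0.00583090) = 8.04785e-06.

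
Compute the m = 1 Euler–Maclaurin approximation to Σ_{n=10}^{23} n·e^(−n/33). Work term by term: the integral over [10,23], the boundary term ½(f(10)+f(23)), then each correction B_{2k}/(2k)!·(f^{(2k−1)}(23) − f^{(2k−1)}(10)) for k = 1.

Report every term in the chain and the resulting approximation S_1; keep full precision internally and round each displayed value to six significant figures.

The integral term ∫_10^23 x·e^(−x/33) dx = 127.566.
½[f(10) + f(23)] = ½[7.38577 + 11.4561] = 9.42095.
So far: 136.987.
k=1: B_{2}/(2)! × [f^{(1)}(23) − f^{(1)}(10)] = 1/12 × (0.150937 − 0.514766) = -0.0303190.

S_1 ≈ 136.956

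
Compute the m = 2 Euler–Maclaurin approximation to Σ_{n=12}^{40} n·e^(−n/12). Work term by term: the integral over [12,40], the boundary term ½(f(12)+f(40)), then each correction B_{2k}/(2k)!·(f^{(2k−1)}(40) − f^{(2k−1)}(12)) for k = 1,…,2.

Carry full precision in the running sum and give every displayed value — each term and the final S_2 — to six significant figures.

S_2 ≈ 86.6025

Integral: ∫_12^40 x·e^(−x/12) dx = 83.6887.
Boundary: ½(f(12) + f(40)) = ½(4.41455 + 1.42696) = 2.92076.
Integral + boundary = 86.6095.
k=1: B_{2}/(2)! × [f^{(1)}(40) − f^{(1)}(12)] = 1/12 × (-0.0832393 − 0.00000) = -0.00693661.
Running total after k=1: 86.6025.
k=2: B_{4}/(4)! × [f^{(3)}(40) − f^{(3)}(12)] = −1/720 × (-8.25787e-05 − 0.00510944) = 7.21113e-06.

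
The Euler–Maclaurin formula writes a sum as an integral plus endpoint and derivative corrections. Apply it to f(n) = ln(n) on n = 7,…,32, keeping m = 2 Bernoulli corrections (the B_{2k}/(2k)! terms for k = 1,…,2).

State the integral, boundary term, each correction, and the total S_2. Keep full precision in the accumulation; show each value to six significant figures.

The integral term ∫_7^32 ln(x) dx = 72.2822.
½[f(7) + f(32)] = ½[1.94591 + 3.46574] = 2.70582.
Running total after boundary: 74.9880.
Correction k=1: B_{2}/2! · (f^{(1)}(32) − f^{(1)}(7)) = 1/12 · (0.0312500 − 0.142857) = -0.00930060.
Running total after k=1: 74.9787.
Correction k=2: B_{4}/4! · (f^{(3)}(32) − f^{(3)}(7)) = −1/720 · (6.10352e-05 − 0.00583090) = 8.01371e-06.

S_2 ≈ 74.9787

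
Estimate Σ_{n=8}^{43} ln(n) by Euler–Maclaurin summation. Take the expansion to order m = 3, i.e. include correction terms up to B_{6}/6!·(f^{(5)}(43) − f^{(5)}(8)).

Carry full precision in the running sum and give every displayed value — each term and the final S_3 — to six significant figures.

S_3 ≈ 113.008

Integral: ∫_8^43 ln(x) dx = 110.096.
Endpoint term: (f(8) + f(43))/2 = (2.07944 + 3.76120)/2 = 2.92032.
Integral + boundary = 113.016.
k=1: B_{2}/(2)! × [f^{(1)}(43) − f^{(1)}(8)] = 1/12 × (0.0232558 − 0.125000) = -0.00847868.
Running total after k=1: 113.008.
k=2: B_{4}/(4)! × [f^{(3)}(43) − f^{(3)}(8)] = −1/720 × (2.51550e-05 − 0.00390625) = 5.39041e-06.
Running total after k=2: 113.008.
k=3: B_{6}/(6)! × [f^{(5)}(43) − f^{(5)}(8)] = 1/30240 × (1.63256e-07 − 0.000732422) = -2.42149e-08.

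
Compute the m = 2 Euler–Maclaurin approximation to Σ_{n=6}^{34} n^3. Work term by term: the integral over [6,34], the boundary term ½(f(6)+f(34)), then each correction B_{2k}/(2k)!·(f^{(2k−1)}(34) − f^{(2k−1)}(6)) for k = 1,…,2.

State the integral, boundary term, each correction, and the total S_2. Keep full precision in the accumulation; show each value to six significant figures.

∫_6^34 x^3 dx evaluates to 333760.
½[f(6) + f(34)] = ½[216.000 + 39304.0] = 19760.0.
Integral + boundary = 353520.
Correction k=1: B_{2}/2! · (f^{(1)}(34) − f^{(1)}(6)) = 1/12 · (3468.00 − 108.000) = 280.000.
After k=1: 353800.
Correction k=2: B_{4}/4! · (f^{(3)}(34) − f^{(3)}(6)) = −1/720 · (6.00000 − 6.00000) = 0.00000.

S_2 ≈ 353800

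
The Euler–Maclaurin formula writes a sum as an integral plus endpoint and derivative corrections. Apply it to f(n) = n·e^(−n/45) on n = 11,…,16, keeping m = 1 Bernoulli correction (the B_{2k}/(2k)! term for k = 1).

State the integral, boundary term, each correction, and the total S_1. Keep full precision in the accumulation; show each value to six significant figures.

∫_11^16 x·e^(−x/45) dx evaluates to 49.8594.
Endpoint term: (f(11) + f(16))/2 = (8.61453 + 11.2125)/2 = 9.91354.
Running total after boundary: 59.7730.
k=1: B_{2}/(2)! × [f^{(1)}(16) − f^{(1)}(11)] = 1/12 × (0.451616 − 0.591705) = -0.0116741.

S_1 ≈ 59.7613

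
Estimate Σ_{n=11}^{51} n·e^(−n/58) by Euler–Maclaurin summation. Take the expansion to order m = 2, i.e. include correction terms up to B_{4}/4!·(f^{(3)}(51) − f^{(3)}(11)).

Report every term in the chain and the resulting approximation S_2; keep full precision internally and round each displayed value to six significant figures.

S_2 ≈ 701.648

The integral term ∫_11^51 x·e^(−x/58) dx = 686.565.
Boundary: ½(f(11) + f(51)) = ½(9.09969 + 21.1685) = 15.1341.
So far: 701.699.
Correction k=1: B_{2}/2! · (f^{(1)}(51) − f^{(1)}(11)) = 1/12 · (0.0500945 − 0.670353) = -0.0516882.
Partial sum through k=1: 701.648.
Correction k=2: B_{4}/4! · (f^{(3)}(51) − f^{(3)}(11)) = −1/720 · (0.000261663 − 0.000691094) = 5.96433e-07.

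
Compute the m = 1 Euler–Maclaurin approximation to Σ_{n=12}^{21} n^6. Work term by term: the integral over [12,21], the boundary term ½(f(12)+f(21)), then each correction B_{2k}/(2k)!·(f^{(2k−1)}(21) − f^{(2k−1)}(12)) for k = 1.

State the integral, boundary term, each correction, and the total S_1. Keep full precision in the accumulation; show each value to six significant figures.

S_1 ≈ 2.98473e+08

The integral term ∫_12^21 x^6 dx = 2.52180e+08.
Endpoint term: (f(12) + f(21))/2 = (2.98598e+06 + 8.57661e+07)/2 = 4.43761e+07.
Integral + boundary = 2.96556e+08.
Correction k=1: B_{2}/2! · (f^{(1)}(21) − f^{(1)}(12)) = 1/12 · (2.45046e+07 − 1.49299e+06) = 1.91763e+06.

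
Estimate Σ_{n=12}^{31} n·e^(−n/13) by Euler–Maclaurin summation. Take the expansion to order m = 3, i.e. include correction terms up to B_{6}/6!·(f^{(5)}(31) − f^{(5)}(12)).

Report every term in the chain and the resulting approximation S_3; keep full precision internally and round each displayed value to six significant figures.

The integral term ∫_12^31 x·e^(−x/13) dx = 76.4256.
Boundary: ½(f(12) + f(31)) = ½(4.76754 + 2.85586) = 3.81170.
So far: 80.2373.
k=1: B_{2}/(2)! × [f^{(1)}(31) − f^{(1)}(12)] = 1/12 × (-0.127557 − 0.0305611) = -0.0131765.
Partial sum through k=1: 80.2241.
k=2: B_{4}/(4)! × [f^{(3)}(31) − f^{(3)}(12)] = −1/720 × (0.000335455 − 0.00488255) = 6.31541e-06.
Partial sum through k=2: 80.2241.
k=3: B_{6}/(6)! × [f^{(5)}(31) − f^{(5)}(12)] = 1/30240 × (8.43601e-06 − 5.67116e-05) = -1.59642e-09.

S_3 ≈ 80.2241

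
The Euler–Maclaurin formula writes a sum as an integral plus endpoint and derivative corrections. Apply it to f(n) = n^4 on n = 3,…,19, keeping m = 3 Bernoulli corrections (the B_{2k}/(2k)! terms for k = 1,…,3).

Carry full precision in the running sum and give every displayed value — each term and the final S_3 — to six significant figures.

Integral: ∫_3^19 x^4 dx = 495171.
Endpoint term: (f(3) + f(19))/2 = (81.0000 + 130321)/2 = 65201.0.
Integral + boundary = 560372.
k=1: B_{2}/(2)! × [f^{(1)}(19) − f^{(1)}(3)] = 1/12 × (27436.0 − 108.000) = 2277.33.
After k=1: 562650.
k=2: B_{4}/(4)! × [f^{(3)}(19) − f^{(3)}(3)] = −1/720 × (456.000 − 72.0000) = -0.533333.
After k=2: 562649.
k=3: B_{6}/(6)! × [f^{(5)}(19) − f^{(5)}(3)] = 1/30240 × (0.00000 − 0.00000) = 0.00000.

S_3 ≈ 562649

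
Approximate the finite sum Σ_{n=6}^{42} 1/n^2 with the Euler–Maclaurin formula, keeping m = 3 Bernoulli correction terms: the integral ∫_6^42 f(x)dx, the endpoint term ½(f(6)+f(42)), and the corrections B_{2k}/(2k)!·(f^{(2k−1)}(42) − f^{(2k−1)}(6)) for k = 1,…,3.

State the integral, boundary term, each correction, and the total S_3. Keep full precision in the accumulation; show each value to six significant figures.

S_3 ≈ 0.157795

The integral term ∫_6^42 1/x^2 dx = 0.142857.
½[f(6) + f(42)] = ½[0.0277778 + 0.000566893] = 0.0141723.
Running total after boundary: 0.157029.
Correction k=1: B_{2}/2! · (f^{(1)}(42) − f^{(1)}(6)) = 1/12 · (-2.69949e-05 − (-0.00925926)) = 0.000769355.
Partial sum through k=1: 0.157799.
Correction k=2: B_{4}/4! · (f^{(3)}(42) − f^{(3)}(6)) = −1/720 · (-1.83639e-07 − (-0.00308642)) = -4.28644e-06.
Partial sum through k=2: 0.157795.
Correction k=3: B_{6}/6! · (f^{(5)}(42) − f^{(5)}(6)) = 1/30240 · (-3.12311e-09 − (-0.00257202)) = 8.50534e-08.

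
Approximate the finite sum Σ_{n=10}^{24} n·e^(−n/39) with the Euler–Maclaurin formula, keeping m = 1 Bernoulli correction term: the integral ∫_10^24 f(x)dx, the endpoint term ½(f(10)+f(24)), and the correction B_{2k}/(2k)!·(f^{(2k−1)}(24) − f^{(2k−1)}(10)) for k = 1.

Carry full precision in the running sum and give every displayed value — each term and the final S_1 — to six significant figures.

The integral term ∫_10^24 x·e^(−x/39) dx = 150.935.
Endpoint term: (f(10) + f(24))/2 = (7.73824 + 12.9704)/2 = 10.3543.
So far: 161.289.
Order-1 term: 1/12 · (0.207859 − 0.575408) = -0.0306291.

S_1 ≈ 161.258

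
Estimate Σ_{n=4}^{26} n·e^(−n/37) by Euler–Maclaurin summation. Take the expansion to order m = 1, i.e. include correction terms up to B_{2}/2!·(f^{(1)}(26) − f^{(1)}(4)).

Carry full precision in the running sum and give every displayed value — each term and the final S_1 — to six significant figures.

S_1 ≈ 215.317

∫_4^26 x·e^(−x/37) dx evaluates to 207.138.
Boundary: ½(f(4) + f(26)) = ½(3.59012 + 12.8764) = 8.23325.
Running total after boundary: 215.371.
Correction k=1: B_{2}/2! · (f^{(1)}(26) − f^{(1)}(4)) = 1/12 · (0.147235 − 0.800500) = -0.0544388.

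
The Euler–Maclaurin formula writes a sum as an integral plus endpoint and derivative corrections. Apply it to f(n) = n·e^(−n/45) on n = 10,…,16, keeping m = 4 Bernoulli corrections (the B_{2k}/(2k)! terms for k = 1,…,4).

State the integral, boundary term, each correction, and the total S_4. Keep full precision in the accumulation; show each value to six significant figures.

S_4 ≈ 67.7687

The integral term ∫_10^16 x·e^(−x/45) dx = 58.1730.
Boundary: ½(f(10) + f(16)) = ½(8.00737 + 11.2125) = 9.60996.
So far: 67.7829.
Correction k=1: B_{2}/2! · (f^{(1)}(16) − f^{(1)}(10)) = 1/12 · (0.451616 − 0.622796) = -0.0142649.
Partial sum through k=1: 67.7687.
Correction k=2: B_{4}/4! · (f^{(3)}(16) − f^{(3)}(10)) = −1/720 · (0.000915153 − 0.00109841) = 2.54517e-07.
Partial sum through k=2: 67.7687.
Correction k=3: B_{6}/6! · (f^{(5)}(16) − f^{(5)}(10)) = 1/30240 · (7.93721e-07 − 9.32966e-07) = -4.60467e-12.
Partial sum through k=3: 67.7687.
Correction k=4: B_{8}/8! · (f^{(7)}(16) − f^{(7)}(10)) = −1/1209600 · (5.60748e-10 − 6.53585e-10) = 7.67505e-17.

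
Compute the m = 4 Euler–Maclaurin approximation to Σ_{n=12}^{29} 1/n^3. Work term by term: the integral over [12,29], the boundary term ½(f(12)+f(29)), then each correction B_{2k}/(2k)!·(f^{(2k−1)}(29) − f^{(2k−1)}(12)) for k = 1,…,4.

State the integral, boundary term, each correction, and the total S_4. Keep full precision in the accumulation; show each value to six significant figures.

S_4 ≈ 0.00319922

The integral term ∫_12^29 1/x^3 dx = 0.00287769.
Boundary: ½(f(12) + f(29)) = ½(0.000578704 + 4.10021e-05) = 0.000309853.
Integral + boundary = 0.00318754.
k=1: B_{2}/(2)! × [f^{(1)}(29) − f^{(1)}(12)] = 1/12 × (-4.24160e-06 − (-0.000144676)) = 1.17029e-05.
Running total after k=1: 0.00319925.
k=2: B_{4}/(4)! × [f^{(3)}(29) − f^{(3)}(12)] = −1/720 × (-1.00870e-07 − (-2.00939e-05)) = -2.77681e-08.
Running total after k=2: 0.00319922.
k=3: B_{6}/(6)! × [f^{(5)}(29) − f^{(5)}(12)] = 1/30240 × (-5.03752e-09 − (-5.86071e-06)) = 1.93640e-10.
Running total after k=3: 0.00319922.
k=4: B_{8}/(8)! × [f^{(7)}(29) − f^{(7)}(12)] = −1/1209600 × (-4.31274e-10 − (-2.93036e-06)) = -2.42223e-12.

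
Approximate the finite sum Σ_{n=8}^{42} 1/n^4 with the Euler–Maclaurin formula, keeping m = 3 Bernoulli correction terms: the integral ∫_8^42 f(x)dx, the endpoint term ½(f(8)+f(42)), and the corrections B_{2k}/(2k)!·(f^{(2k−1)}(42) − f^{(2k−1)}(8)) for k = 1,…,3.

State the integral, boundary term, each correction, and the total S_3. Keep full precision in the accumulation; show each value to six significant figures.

S_3 ≈ 0.000778866

∫_8^42 1/x^4 dx evaluates to 0.000646543.
Endpoint term: (f(8) + f(42))/2 = (0.000244141 + 3.21368e-07)/2 = 0.000122231.
Integral + boundary = 0.000768774.
Order-1 term: 1/12 · (-3.06065e-08 − (-0.000122070)) = 1.01700e-05.
After k=1: 0.000778943.
Order-2 term: −1/720 · (-5.20519e-10 − (-5.72205e-05)) = -7.94721e-08.
After k=2: 0.000778864.
Order-3 term: 1/30240 · (-1.65244e-11 − (-5.00679e-05)) = 1.65568e-09.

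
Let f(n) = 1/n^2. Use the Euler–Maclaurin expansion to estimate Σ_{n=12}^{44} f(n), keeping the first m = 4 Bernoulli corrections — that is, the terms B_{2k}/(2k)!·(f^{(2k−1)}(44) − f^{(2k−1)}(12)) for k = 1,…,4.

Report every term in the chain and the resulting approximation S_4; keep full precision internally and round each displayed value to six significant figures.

∫_12^44 1/x^2 dx evaluates to 0.0606061.
½[f(12) + f(44)] = ½[0.00694444 + 0.000516529] = 0.00373049.
Running total after boundary: 0.0643365.
Order-1 term: 1/12 · (-2.34786e-05 − (-0.00115741)) = 9.44941e-05.
Partial sum through k=1: 0.0644310.
Order-2 term: −1/720 · (-1.45528e-07 − (-9.64506e-05)) = -1.33757e-07.
Partial sum through k=2: 0.0644309.
Order-3 term: 1/30240 · (-2.25509e-09 − (-2.00939e-05)) = 6.64406e-10.
Partial sum through k=3: 0.0644309.
Order-4 term: −1/1209600 · (-6.52299e-11 − (-7.81429e-06)) = -6.46017e-12.

S_4 ≈ 0.0644309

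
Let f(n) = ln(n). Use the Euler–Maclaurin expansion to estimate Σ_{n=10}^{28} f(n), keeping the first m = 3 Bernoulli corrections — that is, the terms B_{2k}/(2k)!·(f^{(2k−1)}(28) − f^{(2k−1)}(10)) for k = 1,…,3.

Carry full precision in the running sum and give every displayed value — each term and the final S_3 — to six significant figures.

S_3 ≈ 55.0879

Integral: ∫_10^28 ln(x) dx = 52.2759.
Boundary: ½(f(10) + f(28)) = ½(2.30259 + 3.33220) = 2.81739.
So far: 55.0933.
Order-1 term: 1/12 · (0.0357143 − 0.100000) = -0.00535714.
After k=1: 55.0879.
Order-2 term: −1/720 · (9.11079e-05 − 0.00200000) = 2.65124e-06.
After k=2: 55.0879.
Order-3 term: 1/30240 · (1.39451e-06 − 0.000240000) = -7.89039e-09.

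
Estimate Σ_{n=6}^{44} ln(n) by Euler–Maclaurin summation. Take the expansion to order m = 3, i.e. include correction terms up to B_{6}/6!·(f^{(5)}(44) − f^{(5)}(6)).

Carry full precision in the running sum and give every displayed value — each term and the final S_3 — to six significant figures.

S_3 ≈ 120.530

The integral term ∫_6^44 ln(x) dx = 117.754.
Endpoint term: (f(6) + f(44))/2 = (1.79176 + 3.78419)/2 = 2.78797.
Running total after boundary: 120.542.
Order-1 term: 1/12 · (0.0227273 − 0.166667) = -0.0119949.
Running total after k=1: 120.530.
Order-2 term: −1/720 · (2.34786e-05 − 0.00925926) = 1.28275e-05.
Running total after k=2: 120.530.
Order-3 term: 1/30240 · (1.45528e-07 − 0.00308642) = -1.02059e-07.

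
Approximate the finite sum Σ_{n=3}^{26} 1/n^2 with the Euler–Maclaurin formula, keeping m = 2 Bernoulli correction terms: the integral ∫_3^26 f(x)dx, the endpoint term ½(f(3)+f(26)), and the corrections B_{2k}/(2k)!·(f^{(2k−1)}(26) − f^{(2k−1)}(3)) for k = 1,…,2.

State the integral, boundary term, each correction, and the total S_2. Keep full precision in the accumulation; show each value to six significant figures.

S_2 ≈ 0.357193

∫_3^26 1/x^2 dx evaluates to 0.294872.
Endpoint term: (f(3) + f(26))/2 = (0.111111 + 0.00147929)/2 = 0.0562952.
Running total after boundary: 0.351167.
k=1: B_{2}/(2)! × [f^{(1)}(26) − f^{(1)}(3)] = 1/12 × (-0.000113792 − (-0.0740741)) = 0.00616336.
Running total after k=1: 0.357330.
k=2: B_{4}/(4)! × [f^{(3)}(26) − f^{(3)}(3)] = −1/720 × (-2.01997e-06 − (-0.0987654)) = -0.000137171.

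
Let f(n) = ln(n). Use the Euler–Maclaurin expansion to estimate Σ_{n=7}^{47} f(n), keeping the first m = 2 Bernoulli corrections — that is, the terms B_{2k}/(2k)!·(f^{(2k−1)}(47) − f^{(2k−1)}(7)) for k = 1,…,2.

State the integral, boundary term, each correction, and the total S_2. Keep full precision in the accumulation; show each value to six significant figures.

S_2 ≈ 130.223

Integral: ∫_7^47 ln(x) dx = 127.336.
Boundary: ½(f(7) + f(47)) = ½(1.94591 + 3.85015) = 2.89803.
Integral + boundary = 130.234.
k=1: B_{2}/(2)! × [f^{(1)}(47) − f^{(1)}(7)] = 1/12 × (0.0212766 − 0.142857) = -0.0101317.
After k=1: 130.223.
k=2: B_{4}/(4)! × [f^{(3)}(47) − f^{(3)}(7)] = −1/720 × (1.92636e-05 − 0.00583090) = 8.07172e-06.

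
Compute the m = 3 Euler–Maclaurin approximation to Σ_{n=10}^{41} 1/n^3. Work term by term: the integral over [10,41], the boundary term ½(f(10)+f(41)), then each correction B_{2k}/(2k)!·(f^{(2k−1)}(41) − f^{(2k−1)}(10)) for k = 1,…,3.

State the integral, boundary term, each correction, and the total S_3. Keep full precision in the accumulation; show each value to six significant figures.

Integral: ∫_10^41 1/x^3 dx = 0.00470256.
Endpoint term: (f(10) + f(41))/2 = (0.00100000 + 1.45094e-05)/2 = 0.000507255.
Integral + boundary = 0.00520981.
Order-1 term: 1/12 · (-1.06166e-06 − (-0.000300000)) = 2.49115e-05.
After k=1: 0.00523472.
Order-2 term: −1/720 · (-1.26313e-08 − (-6.00000e-05)) = -8.33158e-08.
After k=2: 0.00523464.
Order-3 term: 1/30240 · (-3.15595e-10 − (-2.52000e-05)) = 8.33323e-10.

S_3 ≈ 0.00523464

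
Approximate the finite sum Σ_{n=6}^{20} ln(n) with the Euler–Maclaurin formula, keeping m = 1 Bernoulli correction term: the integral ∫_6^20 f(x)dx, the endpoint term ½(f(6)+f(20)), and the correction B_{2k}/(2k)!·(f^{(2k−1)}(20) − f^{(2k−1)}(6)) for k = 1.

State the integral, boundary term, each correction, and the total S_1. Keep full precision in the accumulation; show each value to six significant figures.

∫_6^20 ln(x) dx evaluates to 35.1641.
Endpoint term: (f(6) + f(20))/2 = (1.79176 + 2.99573)/2 = 2.39375.
Integral + boundary = 37.5578.
Order-1 term: 1/12 · (0.0500000 − 0.166667) = -0.00972222.

S_1 ≈ 37.5481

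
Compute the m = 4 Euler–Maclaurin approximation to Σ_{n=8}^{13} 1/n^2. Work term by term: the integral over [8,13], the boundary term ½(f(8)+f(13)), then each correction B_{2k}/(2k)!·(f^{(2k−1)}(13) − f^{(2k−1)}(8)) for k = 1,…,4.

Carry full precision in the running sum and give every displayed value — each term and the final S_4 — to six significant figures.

Integral: ∫_8^13 1/x^2 dx = 0.0480769.
Endpoint term: (f(8) + f(13))/2 = (0.0156250 + 0.00591716)/2 = 0.0107711.
Running total after boundary: 0.0588480.
Correction k=1: B_{2}/2! · (f^{(1)}(13) − f^{(1)}(8)) = 1/12 · (-0.000910332 − (-0.00390625)) = 0.000249660.
After k=1: 0.0590977.
Correction k=2: B_{4}/4! · (f^{(3)}(13) − f^{(3)}(8)) = −1/720 · (-6.46390e-05 − (-0.000732422)) = -9.27476e-07.
After k=2: 0.0590967.
Correction k=3: B_{6}/6! · (f^{(5)}(13) − f^{(5)}(8)) = 1/30240 · (-1.14744e-05 − (-0.000343323)) = 1.09738e-08.
After k=3: 0.0590967.
Correction k=4: B_{8}/8! · (f^{(7)}(13) − f^{(7)}(8)) = −1/1209600 · (-3.80216e-06 − (-0.000300407)) = -2.45209e-10.

S_4 ≈ 0.0590967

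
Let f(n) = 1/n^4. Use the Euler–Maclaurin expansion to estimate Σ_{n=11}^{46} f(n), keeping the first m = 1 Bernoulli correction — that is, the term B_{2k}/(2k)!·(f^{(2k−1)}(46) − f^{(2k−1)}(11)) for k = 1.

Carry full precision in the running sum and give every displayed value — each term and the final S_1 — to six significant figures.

The integral term ∫_11^46 1/x^4 dx = 0.000247014.
Endpoint term: (f(11) + f(46))/2 = (6.83013e-05 + 2.23341e-07)/2 = 3.42623e-05.
So far: 0.000281276.
k=1: B_{2}/(2)! × [f^{(1)}(46) − f^{(1)}(11)] = 1/12 × (-1.94210e-08 − (-2.48369e-05)) = 2.06812e-06.

S_1 ≈ 0.000283344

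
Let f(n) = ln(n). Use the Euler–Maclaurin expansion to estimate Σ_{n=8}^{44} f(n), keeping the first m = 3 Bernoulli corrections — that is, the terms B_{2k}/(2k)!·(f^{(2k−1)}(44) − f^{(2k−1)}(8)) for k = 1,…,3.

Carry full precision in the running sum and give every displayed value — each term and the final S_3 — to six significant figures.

S_3 ≈ 116.792

Integral: ∫_8^44 ln(x) dx = 113.869.
Boundary: ½(f(8) + f(44)) = ½(2.07944 + 3.78419) = 2.93182.
So far: 116.801.
k=1: B_{2}/(2)! × [f^{(1)}(44) − f^{(1)}(8)] = 1/12 × (0.0227273 − 0.125000) = -0.00852273.
Running total after k=1: 116.792.
k=2: B_{4}/(4)! × [f^{(3)}(44) − f^{(3)}(8)] = −1/720 × (2.34786e-05 − 0.00390625) = 5.39274e-06.
Running total after k=2: 116.792.
k=3: B_{6}/(6)! × [f^{(5)}(44) − f^{(5)}(8)] = 1/30240 × (1.45528e-07 − 0.000732422) = -2.42155e-08.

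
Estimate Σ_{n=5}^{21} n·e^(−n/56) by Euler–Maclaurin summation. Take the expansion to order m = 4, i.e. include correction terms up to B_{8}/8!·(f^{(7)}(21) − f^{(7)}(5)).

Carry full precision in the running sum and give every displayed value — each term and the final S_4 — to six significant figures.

S_4 ≈ 170.098

∫_5^21 x·e^(−x/56) dx evaluates to 160.628.
Boundary: ½(f(5) + f(21)) = ½(4.57292 + 14.4331) = 9.50300.
Integral + boundary = 170.131.
Order-1 term: 1/12 · (0.429556 − 0.832925) = -0.0336141.
Partial sum through k=1: 170.098.
Order-2 term: −1/720 · (0.000575298 − 0.000848882) = 3.79978e-07.
Partial sum through k=2: 170.098.
Order-3 term: 1/30240 · (3.23221e-07 − 4.56684e-07) = -4.41348e-12.
Partial sum through k=3: 170.098.
Order-4 term: −1/1209600 · (1.47638e-10 − 2.04936e-10) = 4.73697e-17.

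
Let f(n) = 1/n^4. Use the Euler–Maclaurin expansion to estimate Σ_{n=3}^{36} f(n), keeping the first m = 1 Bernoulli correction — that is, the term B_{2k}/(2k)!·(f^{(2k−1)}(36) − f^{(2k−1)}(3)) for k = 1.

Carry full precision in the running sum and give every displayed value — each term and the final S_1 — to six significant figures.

S_1 ≈ 0.0198834

The integral term ∫_3^36 1/x^4 dx = 0.0123385.
Endpoint term: (f(3) + f(36))/2 = (0.0123457 + 5.95374e-07)/2 = 0.00617314.
So far: 0.0185117.
k=1: B_{2}/(2)! × [f^{(1)}(36) − f^{(1)}(3)] = 1/12 × (-6.61527e-08 − (-0.0164609)) = 0.00137174.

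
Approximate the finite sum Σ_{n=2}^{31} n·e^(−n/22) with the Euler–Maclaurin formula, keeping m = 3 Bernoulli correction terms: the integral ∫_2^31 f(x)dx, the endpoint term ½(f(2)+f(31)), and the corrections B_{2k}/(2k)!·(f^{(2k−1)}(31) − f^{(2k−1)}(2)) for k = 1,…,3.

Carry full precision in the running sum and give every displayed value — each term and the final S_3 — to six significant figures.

∫_2^31 x·e^(−x/22) dx evaluates to 197.187.
½[f(2) + f(31)] = ½[1.82620 + 7.57533] = 4.70076.
Running total after boundary: 201.888.
Correction k=1: B_{2}/2! · (f^{(1)}(31) − f^{(1)}(2)) = 1/12 · (-0.0999676 − 0.830092) = -0.0775049.
After k=1: 201.810.
Correction k=2: B_{4}/4! · (f^{(3)}(31) − f^{(3)}(2)) = −1/720 · (0.000803229 − 0.00548821) = 6.50692e-06.
After k=2: 201.810.
Correction k=3: B_{6}/6! · (f^{(5)}(31) − f^{(5)}(2)) = 1/30240 · (3.74588e-06 − 1.91350e-05) = -5.08900e-10.

S_3 ≈ 201.810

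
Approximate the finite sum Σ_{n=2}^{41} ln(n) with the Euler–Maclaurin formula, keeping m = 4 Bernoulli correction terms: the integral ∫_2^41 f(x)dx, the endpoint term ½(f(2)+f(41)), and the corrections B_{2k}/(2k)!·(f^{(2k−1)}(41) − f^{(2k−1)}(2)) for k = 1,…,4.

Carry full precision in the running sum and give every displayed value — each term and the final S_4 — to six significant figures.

Integral: ∫_2^41 ln(x) dx = 111.870.
Boundary: ½(f(2) + f(41)) = ½(0.693147 + 3.71357) = 2.20336.
So far: 114.074.
Correction k=1: B_{2}/2! · (f^{(1)}(41) − f^{(1)}(2)) = 1/12 · (0.0243902 − 0.500000) = -0.0396341.
Running total after k=1: 114.034.
Correction k=2: B_{4}/4! · (f^{(3)}(41) − f^{(3)}(2)) = −1/720 · (2.90187e-05 − 0.250000) = 0.000347182.
Running total after k=2: 114.034.
Correction k=3: B_{6}/6! · (f^{(5)}(41) − f^{(5)}(2)) = 1/30240 · (2.07153e-07 − 0.750000) = -2.48016e-05.
Running total after k=3: 114.034.
Correction k=4: B_{8}/8! · (f^{(7)}(41) − f^{(7)}(2)) = −1/1209600 · (3.69697e-09 − 5.62500) = 4.65030e-06.

S_4 ≈ 114.034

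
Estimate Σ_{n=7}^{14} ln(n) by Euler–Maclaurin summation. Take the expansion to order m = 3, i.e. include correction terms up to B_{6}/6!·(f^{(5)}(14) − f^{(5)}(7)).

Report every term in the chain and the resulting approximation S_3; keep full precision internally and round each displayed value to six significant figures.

Integral: ∫_7^14 ln(x) dx = 16.3254.
Boundary: ½(f(7) + f(14)) = ½(1.94591 + 2.63906) = 2.29248.
Running total after boundary: 18.6179.
Order-1 term: 1/12 · (0.0714286 − 0.142857) = -0.00595238.
After k=1: 18.6120.
Order-2 term: −1/720 · (0.000728863 − 0.00583090) = 7.08617e-06.
After k=2: 18.6120.
Order-3 term: 1/30240 · (4.46243e-05 − 0.00142798) = -4.57458e-08.

S_3 ≈ 18.6120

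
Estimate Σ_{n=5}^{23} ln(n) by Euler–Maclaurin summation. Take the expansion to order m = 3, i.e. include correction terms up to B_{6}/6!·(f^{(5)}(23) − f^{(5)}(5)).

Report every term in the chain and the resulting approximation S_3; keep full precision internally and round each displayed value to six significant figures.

S_3 ≈ 48.4286

The integral term ∫_5^23 ln(x) dx = 46.0692.
Boundary: ½(f(5) + f(23)) = ½(1.60944 + 3.13549) = 2.37247.
Integral + boundary = 48.4416.
k=1: B_{2}/(2)! × [f^{(1)}(23) − f^{(1)}(5)] = 1/12 × (0.0434783 − 0.200000) = -0.0130435.
Running total after k=1: 48.4286.
k=2: B_{4}/(4)! × [f^{(3)}(23) − f^{(3)}(5)] = −1/720 × (0.000164379 − 0.0160000) = 2.19939e-05.
Running total after k=2: 48.4286.
k=3: B_{6}/(6)! × [f^{(5)}(23) − f^{(5)}(5)] = 1/30240 × (3.72883e-06 − 0.00768000) = -2.53845e-07.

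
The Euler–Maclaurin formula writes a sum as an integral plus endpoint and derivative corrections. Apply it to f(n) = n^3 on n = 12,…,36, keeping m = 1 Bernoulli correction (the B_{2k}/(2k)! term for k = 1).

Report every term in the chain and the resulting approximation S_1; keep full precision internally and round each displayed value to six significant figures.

S_1 ≈ 439200

Integral: ∫_12^36 x^3 dx = 414720.
½[f(12) + f(36)] = ½[1728.00 + 46656.0] = 24192.0.
Integral + boundary = 438912.
k=1: B_{2}/(2)! × [f^{(1)}(36) − f^{(1)}(12)] = 1/12 × (3888.00 − 432.000) = 288.000.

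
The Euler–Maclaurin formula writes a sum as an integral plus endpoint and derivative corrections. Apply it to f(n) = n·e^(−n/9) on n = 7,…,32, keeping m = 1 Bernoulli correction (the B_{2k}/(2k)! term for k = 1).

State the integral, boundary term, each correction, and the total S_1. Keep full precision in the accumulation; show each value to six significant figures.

S_1 ≈ 57.6671

Integral: ∫_7^32 x·e^(−x/9) dx = 55.6166.
Boundary: ½(f(7) + f(32)) = ½(3.21598 + 0.914096) = 2.06504.
Running total after boundary: 57.6817.
Correction k=1: B_{2}/2! · (f^{(1)}(32) − f^{(1)}(7)) = 1/12 · (-0.0730007 − 0.102095) = -0.0145913.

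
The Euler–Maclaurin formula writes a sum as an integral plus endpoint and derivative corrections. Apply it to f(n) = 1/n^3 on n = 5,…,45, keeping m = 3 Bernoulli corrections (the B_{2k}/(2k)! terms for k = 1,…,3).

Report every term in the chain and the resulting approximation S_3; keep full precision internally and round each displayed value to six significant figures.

S_3 ≈ 0.0241534

Integral: ∫_5^45 1/x^3 dx = 0.0197531.
Endpoint term: (f(5) + f(45))/2 = (0.00800000 + 1.09739e-05)/2 = 0.00400549.
Integral + boundary = 0.0237586.
Correction k=1: B_{2}/2! · (f^{(1)}(45) − f^{(1)}(5)) = 1/12 · (-7.31596e-07 − (-0.00480000)) = 0.000399939.
Partial sum through k=1: 0.0241585.
Correction k=2: B_{4}/4! · (f^{(3)}(45) − f^{(3)}(5)) = −1/720 · (-7.22564e-09 − (-0.00384000)) = -5.33332e-06.
Partial sum through k=2: 0.0241532.
Correction k=3: B_{6}/6! · (f^{(5)}(45) − f^{(5)}(5)) = 1/30240 · (-1.49865e-10 − (-0.00645120)) = 2.13333e-07.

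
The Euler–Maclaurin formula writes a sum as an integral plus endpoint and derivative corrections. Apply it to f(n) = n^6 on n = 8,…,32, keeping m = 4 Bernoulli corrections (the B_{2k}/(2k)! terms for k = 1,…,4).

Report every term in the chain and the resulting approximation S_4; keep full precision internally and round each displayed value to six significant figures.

S_4 ≈ 5.46199e+09

The integral term ∫_8^32 x^6 dx = 4.90823e+09.
Endpoint term: (f(8) + f(32))/2 = (262144 + 1.07374e+09)/2 = 5.37002e+08.
Integral + boundary = 5.44524e+09.
k=1: B_{2}/(2)! × [f^{(1)}(32) − f^{(1)}(8)] = 1/12 × (2.01327e+08 − 196608) = 1.67608e+07.
Partial sum through k=1: 5.46200e+09.
k=2: B_{4}/(4)! × [f^{(3)}(32) − f^{(3)}(8)] = −1/720 × (3.93216e+06 − 61440.0) = -5376.00.
Partial sum through k=2: 5.46199e+09.
k=3: B_{6}/(6)! × [f^{(5)}(32) − f^{(5)}(8)] = 1/30240 × (23040.0 − 5760.00) = 0.571429.
Partial sum through k=3: 5.46199e+09.
k=4: B_{8}/(8)! × [f^{(7)}(32) − f^{(7)}(8)] = −1/1209600 × (0.00000 − 0.00000) = 0.00000.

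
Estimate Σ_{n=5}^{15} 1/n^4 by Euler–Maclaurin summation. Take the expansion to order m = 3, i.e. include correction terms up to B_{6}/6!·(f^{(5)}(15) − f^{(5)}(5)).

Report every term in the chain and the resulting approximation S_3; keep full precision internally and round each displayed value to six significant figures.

∫_5^15 1/x^4 dx evaluates to 0.00256790.
Boundary: ½(f(5) + f(15)) = ½(0.00160000 + 1.97531e-05) = 0.000809877.
Integral + boundary = 0.00337778.
Correction k=1: B_{2}/2! · (f^{(1)}(15) − f^{(1)}(5)) = 1/12 · (-5.26749e-06 − (-0.00128000)) = 0.000106228.
After k=1: 0.00348401.
Correction k=2: B_{4}/4! · (f^{(3)}(15) − f^{(3)}(5)) = −1/720 · (-7.02332e-07 − (-0.00153600)) = -2.13236e-06.
After k=2: 0.00348187.
Correction k=3: B_{6}/6! · (f^{(5)}(15) − f^{(5)}(5)) = 1/30240 · (-1.74803e-07 − (-0.00344064)) = 1.13772e-07.

S_3 ≈ 0.00348199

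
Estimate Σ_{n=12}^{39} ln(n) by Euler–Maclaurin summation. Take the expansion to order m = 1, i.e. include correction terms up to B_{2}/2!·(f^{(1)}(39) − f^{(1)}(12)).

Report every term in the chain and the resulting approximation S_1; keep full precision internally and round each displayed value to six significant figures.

Integral: ∫_12^39 ln(x) dx = 86.0600.
½[f(12) + f(39)] = ½[2.48491 + 3.66356] = 3.07423.
So far: 89.1343.
Order-1 term: 1/12 · (0.0256410 − 0.0833333) = -0.00480769.

S_1 ≈ 89.1295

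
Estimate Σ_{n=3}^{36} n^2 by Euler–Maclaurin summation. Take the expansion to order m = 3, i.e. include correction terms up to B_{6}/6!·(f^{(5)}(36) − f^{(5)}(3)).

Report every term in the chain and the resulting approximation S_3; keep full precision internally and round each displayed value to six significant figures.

S_3 ≈ 16201.0

The integral term ∫_3^36 x^2 dx = 15543.0.
Endpoint term: (f(3) + f(36))/2 = (9.00000 + 1296.00)/2 = 652.500.
So far: 16195.5.
Correction k=1: B_{2}/2! · (f^{(1)}(36) − f^{(1)}(3)) = 1/12 · (72.0000 − 6.00000) = 5.50000.
After k=1: 16201.0.
Correction k=2: B_{4}/4! · (f^{(3)}(36) − f^{(3)}(3)) = −1/720 · (0.00000 − 0.00000) = 0.00000.
After k=2: 16201.0.
Correction k=3: B_{6}/6! · (f^{(5)}(36) − f^{(5)}(3)) = 1/30240 · (0.00000 − 0.00000) = 0.00000.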